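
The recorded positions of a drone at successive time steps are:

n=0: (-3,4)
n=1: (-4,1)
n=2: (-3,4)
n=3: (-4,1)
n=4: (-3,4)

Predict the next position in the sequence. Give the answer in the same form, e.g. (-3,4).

(-4,1)

The jumps are (-1,-3), (+1,+3), (-1,-3), (+1,+3) — a geometric progression with ratio -1.
step 5: (-3,4) + (-1,-3) → (-4,1)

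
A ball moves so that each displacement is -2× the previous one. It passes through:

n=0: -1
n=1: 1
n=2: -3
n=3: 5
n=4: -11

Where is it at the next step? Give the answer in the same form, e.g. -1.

21

The jumps are +2, -4, +8, -16 — a geometric progression with ratio -2.
step 5: -11 + 32 → 21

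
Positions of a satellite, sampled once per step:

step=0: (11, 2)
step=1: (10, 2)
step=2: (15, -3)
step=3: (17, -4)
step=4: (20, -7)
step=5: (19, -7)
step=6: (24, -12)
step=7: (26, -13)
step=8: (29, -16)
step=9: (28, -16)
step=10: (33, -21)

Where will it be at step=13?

(37, -25)

Step-to-step displacements: (-1, +0), (+5, -5), (+2, -1), (+3, -3), (-1, +0), (+5, -5), (+2, -1), (+3, -3), (-1, +0), (+5, -5) — a repeating cycle of length 4.
step 11: apply (+2, -1) → (35, -22)
step 12: apply (+3, -3) → (38, -25)
step 13: apply (-1, +0) → (37, -25)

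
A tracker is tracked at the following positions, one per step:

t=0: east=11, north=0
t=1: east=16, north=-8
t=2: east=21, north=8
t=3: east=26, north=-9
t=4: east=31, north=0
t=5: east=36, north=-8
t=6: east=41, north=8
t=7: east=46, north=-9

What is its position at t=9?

east=56, north=-8

East: linear, +5 per step → 56 at step 9.
North: cycles through 0, -8, 8, -9 every 4 steps. Step 9 lands at position 1 of the cycle → -8.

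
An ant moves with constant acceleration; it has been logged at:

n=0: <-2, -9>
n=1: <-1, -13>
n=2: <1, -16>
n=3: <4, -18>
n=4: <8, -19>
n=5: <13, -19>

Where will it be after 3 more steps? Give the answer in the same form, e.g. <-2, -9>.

Taking differences between consecutive positions: <+1, -4>, <+2, -3>, <+3, -2>, <+4, -1>, <+5, +0>. These grow by <+1, +1> each step.
step 6: <13, -19> + <+6, +1> → <19, -18>
step 7: <19, -18> + <+7, +2> → <26, -16>
step 8: <26, -16> + <+8, +3> → <34, -13>

<34, -13>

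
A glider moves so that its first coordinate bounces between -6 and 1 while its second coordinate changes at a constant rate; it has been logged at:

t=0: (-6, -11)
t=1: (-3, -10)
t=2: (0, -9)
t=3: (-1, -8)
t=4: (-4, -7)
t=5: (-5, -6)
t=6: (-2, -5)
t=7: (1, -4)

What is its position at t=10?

The first coordinate travels 3 per step and bounces off the walls at -6 and 1.
  step 8: 1 → -2
  step 9: -2 → -5
  step 10: -5 → -4
The second coordinate changes by +1 each step: at step 10 it is -1.

(-4, -1)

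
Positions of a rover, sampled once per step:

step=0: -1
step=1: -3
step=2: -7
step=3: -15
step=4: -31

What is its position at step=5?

Step-to-step displacements: -2, -4, -8, -16; each is 2× the previous.
step 5: -31 − 32 → -63

-63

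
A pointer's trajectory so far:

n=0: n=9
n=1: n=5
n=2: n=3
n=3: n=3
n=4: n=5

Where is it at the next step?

n=9

Successive displacements: -4, -2, +0, +2 — each changes by +2.
step 5: 5 + 4 → n=9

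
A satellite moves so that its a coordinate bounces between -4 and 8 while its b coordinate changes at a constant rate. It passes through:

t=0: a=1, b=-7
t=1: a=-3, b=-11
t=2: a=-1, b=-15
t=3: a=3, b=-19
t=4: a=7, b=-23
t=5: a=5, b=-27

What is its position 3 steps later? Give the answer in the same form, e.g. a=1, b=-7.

a=-1, b=-39

The a coordinate reflects between -4 and 8, moving 4 per step.
  step 6: 5 → 1
  step 7: 1 → -3
  step 8: -3 → -1
The b coordinate changes by -4 each step: at step 8 it is -39.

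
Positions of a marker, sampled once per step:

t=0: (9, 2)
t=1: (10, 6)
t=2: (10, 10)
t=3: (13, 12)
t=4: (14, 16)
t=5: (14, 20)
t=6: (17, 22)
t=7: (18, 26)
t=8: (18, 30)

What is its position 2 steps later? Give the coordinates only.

(22, 36)

Step-to-step displacements: (+1, +4), (+0, +4), (+3, +2), (+1, +4), (+0, +4), (+3, +2), (+1, +4), (+0, +4) — a repeating cycle of length 3.
step 9: apply (+3, +2) → (21, 32)
step 10: apply (+1, +4) → (22, 36)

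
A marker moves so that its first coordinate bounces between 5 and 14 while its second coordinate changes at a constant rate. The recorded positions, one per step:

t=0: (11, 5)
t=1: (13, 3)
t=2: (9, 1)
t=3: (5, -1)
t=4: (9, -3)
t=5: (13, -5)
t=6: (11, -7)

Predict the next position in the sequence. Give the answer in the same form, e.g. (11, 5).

(7, -9)

The first coordinate travels 4 per step and bounces off the walls at 5 and 14.
  step 7: 11 → 7
The second coordinate changes by -2 each step: at step 7 it is -9.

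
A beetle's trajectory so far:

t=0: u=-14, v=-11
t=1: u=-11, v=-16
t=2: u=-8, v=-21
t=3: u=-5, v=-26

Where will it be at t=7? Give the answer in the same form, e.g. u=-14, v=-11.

u=7, v=-46

The position changes by (+3, -5) every step.
step 4: u=-5, v=-26 + (+3, -5) → u=-2, v=-31
step 5: u=-2, v=-31 + (+3, -5) → u=1, v=-36
step 6: u=1, v=-36 + (+3, -5) → u=4, v=-41
step 7: u=4, v=-41 + (+3, -5) → u=7, v=-46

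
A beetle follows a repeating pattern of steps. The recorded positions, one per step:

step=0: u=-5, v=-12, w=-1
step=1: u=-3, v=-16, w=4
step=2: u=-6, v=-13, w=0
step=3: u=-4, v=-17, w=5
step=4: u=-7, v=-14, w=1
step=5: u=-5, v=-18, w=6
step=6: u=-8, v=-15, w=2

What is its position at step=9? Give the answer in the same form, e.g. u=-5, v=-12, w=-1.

u=-7, v=-20, w=8

Differencing gives (+2, -4, +5), (-3, +3, -4), (+2, -4, +5), (-3, +3, -4), (+2, -4, +5), (-3, +3, -4). This is the pattern (+2, -4, +5), (-3, +3, -4) repeated.
step 7: apply (+2, -4, +5) → u=-6, v=-19, w=7
step 8: apply (-3, +3, -4) → u=-9, v=-16, w=3
step 9: apply (+2, -4, +5) → u=-7, v=-20, w=8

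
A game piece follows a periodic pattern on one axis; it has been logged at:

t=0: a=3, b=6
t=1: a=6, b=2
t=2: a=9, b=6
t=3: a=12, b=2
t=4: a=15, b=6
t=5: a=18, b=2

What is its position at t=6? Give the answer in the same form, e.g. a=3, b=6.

A: linear, +3 per step → 21 at step 6.
B: cycles through 6, 2 every 2 steps. Step 6 lands at position 0 of the cycle → 6.

a=21, b=6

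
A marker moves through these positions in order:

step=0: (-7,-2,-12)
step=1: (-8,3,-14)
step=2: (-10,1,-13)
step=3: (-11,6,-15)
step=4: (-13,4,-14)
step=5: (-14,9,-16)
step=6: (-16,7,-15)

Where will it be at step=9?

(-20,15,-18)

Step-to-step displacements: (-1,+5,-2), (-2,-2,+1), (-1,+5,-2), (-2,-2,+1), (-1,+5,-2), (-2,-2,+1) — a repeating cycle of length 2.
step 7: apply (-1,+5,-2) → (-17,12,-17)
step 8: apply (-2,-2,+1) → (-19,10,-16)
step 9: apply (-1,+5,-2) → (-20,15,-18)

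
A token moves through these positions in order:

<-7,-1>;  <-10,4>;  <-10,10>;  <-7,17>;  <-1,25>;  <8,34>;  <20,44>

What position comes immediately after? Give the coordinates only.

Taking differences between consecutive positions: <-3,+5>, <+0,+6>, <+3,+7>, <+6,+8>, <+9,+9>, <+12,+10>. These grow by <+3,+1> each step.
step 7: <20,44> + <+15,+11> → <35,55>

<35,55>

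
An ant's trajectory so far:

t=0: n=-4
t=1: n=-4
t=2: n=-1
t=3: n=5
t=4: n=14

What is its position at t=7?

Successive displacements: +0, +3, +6, +9 — each changes by +3.
step 5: 14 + 12 → n=26
step 6: 26 + 15 → n=41
step 7: 41 + 18 → n=59

n=59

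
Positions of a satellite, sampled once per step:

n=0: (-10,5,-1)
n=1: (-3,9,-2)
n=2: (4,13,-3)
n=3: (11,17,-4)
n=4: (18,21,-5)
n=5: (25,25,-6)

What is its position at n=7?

Constant displacement of (+7,+4,-1) per step.
step 6: (25,25,-6) + (+7,+4,-1) → (32,29,-7)
step 7: (32,29,-7) + (+7,+4,-1) → (39,33,-8)

(39,33,-8)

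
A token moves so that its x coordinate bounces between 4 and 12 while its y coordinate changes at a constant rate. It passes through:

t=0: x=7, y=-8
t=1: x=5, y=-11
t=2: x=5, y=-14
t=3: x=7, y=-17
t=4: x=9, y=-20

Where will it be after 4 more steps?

x=7, y=-32

The x coordinate reflects between 4 and 12, moving 2 per step.
  step 5: 9 → 11
  step 6: 11 → 11
  step 7: 11 → 9
  step 8: 9 → 7
The y coordinate changes by -3 each step: at step 8 it is -32.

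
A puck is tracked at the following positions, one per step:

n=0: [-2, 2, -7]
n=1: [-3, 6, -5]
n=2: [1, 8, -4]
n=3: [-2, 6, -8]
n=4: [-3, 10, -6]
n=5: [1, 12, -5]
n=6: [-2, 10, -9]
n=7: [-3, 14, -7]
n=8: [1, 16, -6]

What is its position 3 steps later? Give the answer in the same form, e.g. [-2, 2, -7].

[1, 20, -7]

Differencing gives [-1, +4, +2], [+4, +2, +1], [-3, -2, -4], [-1, +4, +2], [+4, +2, +1], [-3, -2, -4], [-1, +4, +2], [+4, +2, +1]. This is the pattern [-1, +4, +2], [+4, +2, +1], [-3, -2, -4] repeated.
step 9: apply [-3, -2, -4] → [-2, 14, -10]
step 10: apply [-1, +4, +2] → [-3, 18, -8]
step 11: apply [+4, +2, +1] → [1, 20, -7]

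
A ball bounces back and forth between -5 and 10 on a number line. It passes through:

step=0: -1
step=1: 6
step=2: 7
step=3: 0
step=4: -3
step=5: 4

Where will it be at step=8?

The value reflects between -5 and 10, moving 7 per step.
  step 6: 4 → 9
  step 7: 9 → 2
  step 8: 2 → -5

-5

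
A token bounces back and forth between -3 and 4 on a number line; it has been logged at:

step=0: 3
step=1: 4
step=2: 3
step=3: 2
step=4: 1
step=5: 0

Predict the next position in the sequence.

-1

The value reflects between -3 and 4, moving 1 per step.
  step 6: 0 → -1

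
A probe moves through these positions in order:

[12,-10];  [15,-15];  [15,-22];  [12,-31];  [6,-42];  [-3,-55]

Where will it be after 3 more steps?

[-48,-106]

Successive displacements: [+3,-5], [+0,-7], [-3,-9], [-6,-11], [-9,-13] — each changes by [-3,-2].
step 6: [-3,-55] + [-12,-15] → [-15,-70]
step 7: [-15,-70] + [-15,-17] → [-30,-87]
step 8: [-30,-87] + [-18,-19] → [-48,-106]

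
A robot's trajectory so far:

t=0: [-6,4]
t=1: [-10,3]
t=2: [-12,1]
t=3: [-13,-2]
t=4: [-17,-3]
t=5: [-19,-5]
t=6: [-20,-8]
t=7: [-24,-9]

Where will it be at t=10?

[-31,-15]

Step-to-step displacements: [-4,-1], [-2,-2], [-1,-3], [-4,-1], [-2,-2], [-1,-3], [-4,-1] — a repeating cycle of length 3.
step 8: apply [-2,-2] → [-26,-11]
step 9: apply [-1,-3] → [-27,-14]
step 10: apply [-4,-1] → [-31,-15]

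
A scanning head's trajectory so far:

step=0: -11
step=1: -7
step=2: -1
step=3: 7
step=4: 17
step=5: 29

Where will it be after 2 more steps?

Taking differences between consecutive positions: +4, +6, +8, +10, +12. These grow by +2 each step.
step 6: 29 + 14 → 43
step 7: 43 + 16 → 59

59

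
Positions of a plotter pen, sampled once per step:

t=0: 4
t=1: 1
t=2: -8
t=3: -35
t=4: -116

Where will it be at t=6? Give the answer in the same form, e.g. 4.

The jumps are -3, -9, -27, -81 — a geometric progression with ratio 3.
step 5: -116 − 243 → -359
step 6: -359 − 729 → -1088

-1088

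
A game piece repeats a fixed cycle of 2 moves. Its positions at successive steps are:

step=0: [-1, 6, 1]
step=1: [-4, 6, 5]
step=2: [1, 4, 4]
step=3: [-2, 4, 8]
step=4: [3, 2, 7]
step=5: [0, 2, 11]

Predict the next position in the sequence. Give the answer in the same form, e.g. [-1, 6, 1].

[5, 0, 10]

Step-to-step displacements: [-3, +0, +4], [+5, -2, -1], [-3, +0, +4], [+5, -2, -1], [-3, +0, +4] — a repeating cycle of length 2.
step 6: apply [+5, -2, -1] → [5, 0, 10]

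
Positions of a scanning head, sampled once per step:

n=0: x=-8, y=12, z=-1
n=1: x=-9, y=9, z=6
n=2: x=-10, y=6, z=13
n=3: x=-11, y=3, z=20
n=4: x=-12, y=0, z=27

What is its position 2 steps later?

x=-14, y=-6, z=41

The position changes by (-1, -3, +7) every step.
step 5: x=-12, y=0, z=27 + (-1, -3, +7) → x=-13, y=-3, z=34
step 6: x=-13, y=-3, z=34 + (-1, -3, +7) → x=-14, y=-6, z=41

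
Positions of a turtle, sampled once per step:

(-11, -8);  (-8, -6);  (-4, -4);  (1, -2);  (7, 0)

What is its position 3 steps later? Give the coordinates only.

(31, 6)

Taking differences between consecutive positions: (+3, +2), (+4, +2), (+5, +2), (+6, +2). These grow by (+1, +0) each step.
step 5: (7, 0) + (+7, +2) → (14, 2)
step 6: (14, 2) + (+8, +2) → (22, 4)
step 7: (22, 4) + (+9, +2) → (31, 6)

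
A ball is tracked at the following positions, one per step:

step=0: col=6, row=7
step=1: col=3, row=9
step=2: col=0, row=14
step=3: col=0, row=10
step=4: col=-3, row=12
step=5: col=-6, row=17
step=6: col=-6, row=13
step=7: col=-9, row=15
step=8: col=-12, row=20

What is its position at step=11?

Differencing gives (-3, +2), (-3, +5), (+0, -4), (-3, +2), (-3, +5), (+0, -4), (-3, +2), (-3, +5). This is the pattern (-3, +2), (-3, +5), (+0, -4) repeated.
step 9: apply (+0, -4) → col=-12, row=16
step 10: apply (-3, +2) → col=-15, row=18
step 11: apply (-3, +5) → col=-18, row=23

col=-18, row=23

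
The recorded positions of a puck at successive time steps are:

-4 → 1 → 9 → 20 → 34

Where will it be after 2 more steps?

71

First differences are +5, +8, +11, +14; their common second difference is +3 (constant acceleration).
step 5: 34 + 17 → 51
step 6: 51 + 20 → 71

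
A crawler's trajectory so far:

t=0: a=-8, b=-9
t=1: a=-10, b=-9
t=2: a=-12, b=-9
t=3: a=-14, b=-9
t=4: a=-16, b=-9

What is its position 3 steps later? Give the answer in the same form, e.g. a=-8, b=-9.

a=-22, b=-9

Constant displacement of (-2, +0) per step.
step 5: a=-16, b=-9 + (-2, +0) → a=-18, b=-9
step 6: a=-18, b=-9 + (-2, +0) → a=-20, b=-9
step 7: a=-20, b=-9 + (-2, +0) → a=-22, b=-9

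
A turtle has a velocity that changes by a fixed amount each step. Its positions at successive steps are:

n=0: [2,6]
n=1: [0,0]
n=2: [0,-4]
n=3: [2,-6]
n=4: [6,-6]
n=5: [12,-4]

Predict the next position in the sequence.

[20,0]

Successive displacements: [-2,-6], [+0,-4], [+2,-2], [+4,+0], [+6,+2] — each changes by [+2,+2].
step 6: [12,-4] + [+8,+4] → [20,0]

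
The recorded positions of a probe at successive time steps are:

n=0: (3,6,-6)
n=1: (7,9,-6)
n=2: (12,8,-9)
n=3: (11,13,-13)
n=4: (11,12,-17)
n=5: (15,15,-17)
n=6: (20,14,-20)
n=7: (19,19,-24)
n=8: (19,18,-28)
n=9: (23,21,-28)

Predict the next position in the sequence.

(28,20,-31)

Differencing gives (+4,+3,+0), (+5,-1,-3), (-1,+5,-4), (+0,-1,-4), (+4,+3,+0), (+5,-1,-3), (-1,+5,-4), (+0,-1,-4), (+4,+3,+0). This is the pattern (+4,+3,+0), (+5,-1,-3), (-1,+5,-4), (+0,-1,-4) repeated.
step 10: apply (+5,-1,-3) → (28,20,-31)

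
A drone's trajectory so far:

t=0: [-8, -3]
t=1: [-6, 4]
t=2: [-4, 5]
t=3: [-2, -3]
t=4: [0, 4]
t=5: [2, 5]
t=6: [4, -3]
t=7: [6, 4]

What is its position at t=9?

The first coordinate changes by +2 each step, so at step 9 it is -8 + 9·(2) = 10.
The second coordinate repeats the cycle [-3, 4, 5] with period 3; step 9 mod 3 = 0, giving -3.

[10, -3]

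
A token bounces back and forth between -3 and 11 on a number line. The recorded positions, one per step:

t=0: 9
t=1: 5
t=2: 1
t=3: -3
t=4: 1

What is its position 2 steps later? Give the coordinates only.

The value reflects between -3 and 11, moving 4 per step.
  step 5: 1 → 5
  step 6: 5 → 9

9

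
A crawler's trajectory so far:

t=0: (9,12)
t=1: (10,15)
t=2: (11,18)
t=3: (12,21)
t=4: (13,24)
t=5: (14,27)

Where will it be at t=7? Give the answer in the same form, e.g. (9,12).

(16,33)

Each step adds (+1,+3) to the position.
step 6: (14,27) + (+1,+3) → (15,30)
step 7: (15,30) + (+1,+3) → (16,33)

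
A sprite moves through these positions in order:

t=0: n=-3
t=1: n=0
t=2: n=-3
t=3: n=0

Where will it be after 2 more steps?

n=0

Step-to-step displacements: +3, -3, +3; each is -1× the previous.
step 4: 0 − 3 → n=-3
step 5: -3 + 3 → n=0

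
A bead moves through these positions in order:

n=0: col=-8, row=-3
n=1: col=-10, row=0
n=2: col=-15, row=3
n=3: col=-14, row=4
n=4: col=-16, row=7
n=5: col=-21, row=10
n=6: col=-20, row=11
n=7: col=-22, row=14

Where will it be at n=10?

Differencing gives (-2,+3), (-5,+3), (+1,+1), (-2,+3), (-5,+3), (+1,+1), (-2,+3). This is the pattern (-2,+3), (-5,+3), (+1,+1) repeated.
step 8: apply (-5,+3) → col=-27, row=17
step 9: apply (+1,+1) → col=-26, row=18
step 10: apply (-2,+3) → col=-28, row=21

col=-28, row=21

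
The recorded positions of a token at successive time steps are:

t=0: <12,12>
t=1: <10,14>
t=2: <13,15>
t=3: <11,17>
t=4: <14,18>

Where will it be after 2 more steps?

<15,21>

Step-to-step displacements: <-2,+2>, <+3,+1>, <-2,+2>, <+3,+1> — a repeating cycle of length 2.
step 5: apply <-2,+2> → <12,20>
step 6: apply <+3,+1> → <15,21>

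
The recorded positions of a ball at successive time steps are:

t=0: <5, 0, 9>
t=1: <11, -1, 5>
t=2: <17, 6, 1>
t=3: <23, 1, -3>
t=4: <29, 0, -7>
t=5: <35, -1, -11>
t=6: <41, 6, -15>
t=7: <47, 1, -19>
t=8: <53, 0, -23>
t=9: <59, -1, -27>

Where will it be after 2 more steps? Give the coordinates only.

<71, 1, -35>

First: linear, +6 per step → 71 at step 11.
Second: cycles through 0, -1, 6, 1 every 4 steps. Step 11 lands at position 3 of the cycle → 1.
Third: linear, -4 per step → -35 at step 11.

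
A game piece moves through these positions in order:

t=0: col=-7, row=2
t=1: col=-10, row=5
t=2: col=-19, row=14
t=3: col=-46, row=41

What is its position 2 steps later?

col=-370, row=365

Consecutive displacements (-3,+3), (-9,+9), (-27,+27) scale by a factor of 3 each step.
step 4: col=-46, row=41 + (-81,+81) → col=-127, row=122
step 5: col=-127, row=122 + (-243,+243) → col=-370, row=365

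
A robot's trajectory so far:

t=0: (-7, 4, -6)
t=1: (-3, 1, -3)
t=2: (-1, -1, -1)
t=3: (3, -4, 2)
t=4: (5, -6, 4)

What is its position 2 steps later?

The moves between consecutive positions are (+4, -3, +3), (+2, -2, +2), (+4, -3, +3), (+2, -2, +2); they repeat the 2-cycle [(+4, -3, +3), (+2, -2, +2)].
step 5: apply (+4, -3, +3) → (9, -9, 7)
step 6: apply (+2, -2, +2) → (11, -11, 9)

(11, -11, 9)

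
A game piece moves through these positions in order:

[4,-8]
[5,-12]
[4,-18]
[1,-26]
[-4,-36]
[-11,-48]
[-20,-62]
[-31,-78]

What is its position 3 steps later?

Taking differences between consecutive positions: [+1,-4], [-1,-6], [-3,-8], [-5,-10], [-7,-12], [-9,-14], [-11,-16]. These grow by [-2,-2] each step.
step 8: [-31,-78] + [-13,-18] → [-44,-96]
step 9: [-44,-96] + [-15,-20] → [-59,-116]
step 10: [-59,-116] + [-17,-22] → [-76,-138]

[-76,-138]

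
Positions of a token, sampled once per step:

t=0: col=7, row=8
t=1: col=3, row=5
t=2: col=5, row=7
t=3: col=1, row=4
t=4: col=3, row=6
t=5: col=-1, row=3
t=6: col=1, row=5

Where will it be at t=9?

Step-to-step displacements: (-4, -3), (+2, +2), (-4, -3), (+2, +2), (-4, -3), (+2, +2) — a repeating cycle of length 2.
step 7: apply (-4, -3) → col=-3, row=2
step 8: apply (+2, +2) → col=-1, row=4
step 9: apply (-4, -3) → col=-5, row=1

col=-5, row=1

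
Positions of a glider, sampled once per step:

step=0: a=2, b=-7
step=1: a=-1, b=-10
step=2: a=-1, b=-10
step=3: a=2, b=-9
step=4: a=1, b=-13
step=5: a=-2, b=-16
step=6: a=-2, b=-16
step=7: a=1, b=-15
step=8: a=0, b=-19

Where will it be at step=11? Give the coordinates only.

a=0, b=-21

The moves between consecutive positions are (-3,-3), (+0,+0), (+3,+1), (-1,-4), (-3,-3), (+0,+0), (+3,+1), (-1,-4); they repeat the 4-cycle [(-3,-3), (+0,+0), (+3,+1), (-1,-4)].
step 9: apply (-3,-3) → a=-3, b=-22
step 10: apply (+0,+0) → a=-3, b=-22
step 11: apply (+3,+1) → a=0, b=-21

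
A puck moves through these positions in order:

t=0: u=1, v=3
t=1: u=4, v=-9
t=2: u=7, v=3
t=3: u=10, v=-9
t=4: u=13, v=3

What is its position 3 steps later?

u=22, v=-9

U: linear, +3 per step → 22 at step 7.
V: cycles through 3, -9 every 2 steps. Step 7 lands at position 1 of the cycle → -9.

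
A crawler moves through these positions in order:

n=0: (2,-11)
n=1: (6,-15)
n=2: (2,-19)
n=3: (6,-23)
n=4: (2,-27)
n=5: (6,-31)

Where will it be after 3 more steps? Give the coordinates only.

First: cycles through 2, 6 every 2 steps. Step 8 lands at position 0 of the cycle → 2.
Second: linear, -4 per step → -43 at step 8.

(2,-43)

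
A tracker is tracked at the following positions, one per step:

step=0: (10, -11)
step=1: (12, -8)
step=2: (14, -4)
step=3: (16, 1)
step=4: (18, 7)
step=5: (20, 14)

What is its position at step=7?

(24, 31)

Successive displacements: (+2, +3), (+2, +4), (+2, +5), (+2, +6), (+2, +7) — each changes by (+0, +1).
step 6: (20, 14) + (+2, +8) → (22, 22)
step 7: (22, 22) + (+2, +9) → (24, 31)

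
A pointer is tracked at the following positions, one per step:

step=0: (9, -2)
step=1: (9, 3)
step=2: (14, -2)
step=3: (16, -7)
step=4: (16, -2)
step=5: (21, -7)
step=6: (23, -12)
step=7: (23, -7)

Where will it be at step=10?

(30, -12)

Step-to-step displacements: (+0, +5), (+5, -5), (+2, -5), (+0, +5), (+5, -5), (+2, -5), (+0, +5) — a repeating cycle of length 3.
step 8: apply (+5, -5) → (28, -12)
step 9: apply (+2, -5) → (30, -17)
step 10: apply (+0, +5) → (30, -12)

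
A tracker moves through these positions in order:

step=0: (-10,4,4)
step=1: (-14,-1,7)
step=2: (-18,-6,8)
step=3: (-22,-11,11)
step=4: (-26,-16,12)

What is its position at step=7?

Differencing gives (-4,-5,+3), (-4,-5,+1), (-4,-5,+3), (-4,-5,+1). This is the pattern (-4,-5,+3), (-4,-5,+1) repeated.
step 5: apply (-4,-5,+3) → (-30,-21,15)
step 6: apply (-4,-5,+1) → (-34,-26,16)
step 7: apply (-4,-5,+3) → (-38,-31,19)

(-38,-31,19)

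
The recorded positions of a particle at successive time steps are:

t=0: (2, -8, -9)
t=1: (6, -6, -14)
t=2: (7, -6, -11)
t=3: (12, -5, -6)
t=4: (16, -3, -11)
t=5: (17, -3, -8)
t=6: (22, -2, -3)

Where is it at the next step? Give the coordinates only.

Differencing gives (+4, +2, -5), (+1, +0, +3), (+5, +1, +5), (+4, +2, -5), (+1, +0, +3), (+5, +1, +5). This is the pattern (+4, +2, -5), (+1, +0, +3), (+5, +1, +5) repeated.
step 7: apply (+4, +2, -5) → (26, 0, -8)

(26, 0, -8)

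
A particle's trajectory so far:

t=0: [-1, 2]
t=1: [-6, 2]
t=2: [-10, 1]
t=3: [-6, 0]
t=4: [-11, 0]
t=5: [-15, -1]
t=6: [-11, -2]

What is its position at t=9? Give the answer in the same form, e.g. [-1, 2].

The moves between consecutive positions are [-5, +0], [-4, -1], [+4, -1], [-5, +0], [-4, -1], [+4, -1]; they repeat the 3-cycle [[-5, +0], [-4, -1], [+4, -1]].
step 7: apply [-5, +0] → [-16, -2]
step 8: apply [-4, -1] → [-20, -3]
step 9: apply [+4, -1] → [-16, -4]

[-16, -4]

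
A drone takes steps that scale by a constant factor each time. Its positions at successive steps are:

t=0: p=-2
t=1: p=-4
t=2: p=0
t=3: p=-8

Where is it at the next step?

p=8

Consecutive displacements -2, +4, -8 scale by a factor of -2 each step.
step 4: -8 + 16 → p=8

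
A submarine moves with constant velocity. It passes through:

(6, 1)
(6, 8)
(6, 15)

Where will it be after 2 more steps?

(6, 29)

Constant displacement of (+0, +7) per step.
step 3: (6, 15) + (+0, +7) → (6, 22)
step 4: (6, 22) + (+0, +7) → (6, 29)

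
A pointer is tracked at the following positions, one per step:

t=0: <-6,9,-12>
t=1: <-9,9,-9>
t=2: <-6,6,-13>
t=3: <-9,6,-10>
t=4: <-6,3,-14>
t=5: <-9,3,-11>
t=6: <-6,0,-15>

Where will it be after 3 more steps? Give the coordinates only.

<-9,-3,-13>

Step-to-step displacements: <-3,+0,+3>, <+3,-3,-4>, <-3,+0,+3>, <+3,-3,-4>, <-3,+0,+3>, <+3,-3,-4> — a repeating cycle of length 2.
step 7: apply <-3,+0,+3> → <-9,0,-12>
step 8: apply <+3,-3,-4> → <-6,-3,-16>
step 9: apply <-3,+0,+3> → <-9,-3,-13>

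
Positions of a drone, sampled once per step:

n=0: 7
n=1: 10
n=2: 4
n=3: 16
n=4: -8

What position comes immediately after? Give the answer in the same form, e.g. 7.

40

Consecutive displacements +3, -6, +12, -24 scale by a factor of -2 each step.
step 5: -8 + 48 → 40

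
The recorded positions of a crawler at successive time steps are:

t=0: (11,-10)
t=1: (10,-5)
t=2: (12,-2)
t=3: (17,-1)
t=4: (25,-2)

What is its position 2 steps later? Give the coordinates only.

Successive displacements: (-1,+5), (+2,+3), (+5,+1), (+8,-1) — each changes by (+3,-2).
step 5: (25,-2) + (+11,-3) → (36,-5)
step 6: (36,-5) + (+14,-5) → (50,-10)

(50,-10)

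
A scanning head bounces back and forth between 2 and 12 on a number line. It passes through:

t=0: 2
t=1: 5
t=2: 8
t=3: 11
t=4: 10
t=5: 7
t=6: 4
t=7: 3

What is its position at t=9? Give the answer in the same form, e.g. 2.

9

The value reflects between 2 and 12, moving 3 per step.
  step 8: 3 → 6
  step 9: 6 → 9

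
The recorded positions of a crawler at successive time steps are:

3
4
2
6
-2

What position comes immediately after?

Consecutive displacements +1, -2, +4, -8 scale by a factor of -2 each step.
step 5: -2 + 16 → 14

14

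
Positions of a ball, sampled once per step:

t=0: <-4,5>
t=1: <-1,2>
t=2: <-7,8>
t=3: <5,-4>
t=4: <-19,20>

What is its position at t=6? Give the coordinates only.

Consecutive displacements <+3,-3>, <-6,+6>, <+12,-12>, <-24,+24> scale by a factor of -2 each step.
step 5: <-19,20> + <+48,-48> → <29,-28>
step 6: <29,-28> + <-96,+96> → <-67,68>

<-67,68>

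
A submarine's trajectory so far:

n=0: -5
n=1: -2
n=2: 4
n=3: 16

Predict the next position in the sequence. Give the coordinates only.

40

Step-to-step displacements: +3, +6, +12; each is 2× the previous.
step 4: 16 + 24 → 40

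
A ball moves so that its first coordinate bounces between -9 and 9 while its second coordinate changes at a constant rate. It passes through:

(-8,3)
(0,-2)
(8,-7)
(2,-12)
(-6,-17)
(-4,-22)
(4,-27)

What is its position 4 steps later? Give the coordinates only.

(0,-47)

The first coordinate reflects between -9 and 9, moving 8 per step.
  step 7: 4 → 6
  step 8: 6 → -2
  step 9: -2 → -8
  step 10: -8 → 0
The second coordinate changes by -5 each step: at step 10 it is -47.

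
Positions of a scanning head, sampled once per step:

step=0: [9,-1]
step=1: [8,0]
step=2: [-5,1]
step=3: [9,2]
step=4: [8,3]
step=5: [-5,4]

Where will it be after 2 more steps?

The first coordinate repeats the cycle [9, 8, -5] with period 3; step 7 mod 3 = 1, giving 8.
The second coordinate changes by +1 each step, so at step 7 it is -1 + 7·(1) = 6.

[8,6]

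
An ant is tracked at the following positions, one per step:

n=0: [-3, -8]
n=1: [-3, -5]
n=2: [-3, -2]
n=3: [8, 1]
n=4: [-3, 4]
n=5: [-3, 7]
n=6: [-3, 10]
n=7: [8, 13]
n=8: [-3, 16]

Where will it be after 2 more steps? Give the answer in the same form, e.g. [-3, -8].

The first coordinate repeats the cycle [-3, -3, -3, 8] with period 4; step 10 mod 4 = 2, giving -3.
The second coordinate changes by +3 each step, so at step 10 it is -8 + 10·(3) = 22.

[-3, 22]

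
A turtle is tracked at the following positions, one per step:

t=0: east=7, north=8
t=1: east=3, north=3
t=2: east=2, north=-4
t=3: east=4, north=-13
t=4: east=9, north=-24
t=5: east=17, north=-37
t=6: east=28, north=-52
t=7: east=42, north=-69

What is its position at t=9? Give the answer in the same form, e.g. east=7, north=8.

east=79, north=-109

First differences are (-4, -5), (-1, -7), (+2, -9), (+5, -11), (+8, -13), (+11, -15), (+14, -17); their common second difference is (+3, -2) (constant acceleration).
step 8: east=42, north=-69 + (+17, -19) → east=59, north=-88
step 9: east=59, north=-88 + (+20, -21) → east=79, north=-109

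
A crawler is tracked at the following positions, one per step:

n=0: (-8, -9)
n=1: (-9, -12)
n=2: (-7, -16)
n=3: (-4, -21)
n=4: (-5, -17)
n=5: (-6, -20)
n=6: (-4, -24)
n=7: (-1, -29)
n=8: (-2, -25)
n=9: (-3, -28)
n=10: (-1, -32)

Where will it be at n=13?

Differencing gives (-1, -3), (+2, -4), (+3, -5), (-1, +4), (-1, -3), (+2, -4), (+3, -5), (-1, +4), (-1, -3), (+2, -4). This is the pattern (-1, -3), (+2, -4), (+3, -5), (-1, +4) repeated.
step 11: apply (+3, -5) → (2, -37)
step 12: apply (-1, +4) → (1, -33)
step 13: apply (-1, -3) → (0, -36)

(0, -36)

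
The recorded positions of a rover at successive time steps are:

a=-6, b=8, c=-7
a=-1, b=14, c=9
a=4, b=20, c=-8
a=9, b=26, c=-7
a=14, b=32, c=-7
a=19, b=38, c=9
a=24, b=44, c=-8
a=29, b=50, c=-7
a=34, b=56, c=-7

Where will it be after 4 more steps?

A: linear, +5 per step → 54 at step 12.
B: linear, +6 per step → 80 at step 12.
C: cycles through -7, 9, -8, -7 every 4 steps. Step 12 lands at position 0 of the cycle → -7.

a=54, b=80, c=-7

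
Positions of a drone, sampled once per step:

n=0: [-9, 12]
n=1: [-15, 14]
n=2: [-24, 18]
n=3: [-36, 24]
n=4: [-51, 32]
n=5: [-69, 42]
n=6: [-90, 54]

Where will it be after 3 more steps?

Successive displacements: [-6, +2], [-9, +4], [-12, +6], [-15, +8], [-18, +10], [-21, +12] — each changes by [-3, +2].
step 7: [-90, 54] + [-24, +14] → [-114, 68]
step 8: [-114, 68] + [-27, +16] → [-141, 84]
step 9: [-141, 84] + [-30, +18] → [-171, 102]

[-171, 102]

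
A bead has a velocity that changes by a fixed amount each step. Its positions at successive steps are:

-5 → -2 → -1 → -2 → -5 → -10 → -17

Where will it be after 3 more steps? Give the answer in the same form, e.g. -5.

Successive displacements: +3, +1, -1, -3, -5, -7 — each changes by -2.
step 7: -17 − 9 → -26
step 8: -26 − 11 → -37
step 9: -37 − 13 → -50

-50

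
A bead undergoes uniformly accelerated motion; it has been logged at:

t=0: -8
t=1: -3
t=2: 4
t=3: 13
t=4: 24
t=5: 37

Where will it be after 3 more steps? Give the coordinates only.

Successive displacements: +5, +7, +9, +11, +13 — each changes by +2.
step 6: 37 + 15 → 52
step 7: 52 + 17 → 69
step 8: 69 + 19 → 88

88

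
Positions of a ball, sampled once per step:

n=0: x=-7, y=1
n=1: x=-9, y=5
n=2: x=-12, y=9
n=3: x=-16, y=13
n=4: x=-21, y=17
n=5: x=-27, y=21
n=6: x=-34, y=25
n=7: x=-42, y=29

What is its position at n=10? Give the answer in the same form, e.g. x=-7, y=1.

x=-72, y=41

Successive displacements: (-2,+4), (-3,+4), (-4,+4), (-5,+4), (-6,+4), (-7,+4), (-8,+4) — each changes by (-1,+0).
step 8: x=-42, y=29 + (-9,+4) → x=-51, y=33
step 9: x=-51, y=33 + (-10,+4) → x=-61, y=37
step 10: x=-61, y=37 + (-11,+4) → x=-72, y=41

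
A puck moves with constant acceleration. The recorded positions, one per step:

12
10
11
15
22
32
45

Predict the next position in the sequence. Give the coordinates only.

61

Taking differences between consecutive positions: -2, +1, +4, +7, +10, +13. These grow by +3 each step.
step 7: 45 + 16 → 61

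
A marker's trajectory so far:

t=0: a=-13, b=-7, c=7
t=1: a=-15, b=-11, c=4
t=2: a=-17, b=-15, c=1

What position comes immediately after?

Constant displacement of (-2, -4, -3) per step.
step 3: a=-17, b=-15, c=1 + (-2, -4, -3) → a=-19, b=-19, c=-2

a=-19, b=-19, c=-2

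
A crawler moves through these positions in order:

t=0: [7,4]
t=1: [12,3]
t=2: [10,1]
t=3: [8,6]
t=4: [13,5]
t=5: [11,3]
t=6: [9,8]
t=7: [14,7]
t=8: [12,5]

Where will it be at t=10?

[15,9]

Differencing gives [+5,-1], [-2,-2], [-2,+5], [+5,-1], [-2,-2], [-2,+5], [+5,-1], [-2,-2]. This is the pattern [+5,-1], [-2,-2], [-2,+5] repeated.
step 9: apply [-2,+5] → [10,10]
step 10: apply [+5,-1] → [15,9]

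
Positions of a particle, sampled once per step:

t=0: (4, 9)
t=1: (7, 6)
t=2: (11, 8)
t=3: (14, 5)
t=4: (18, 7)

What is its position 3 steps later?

The moves between consecutive positions are (+3, -3), (+4, +2), (+3, -3), (+4, +2); they repeat the 2-cycle [(+3, -3), (+4, +2)].
step 5: apply (+3, -3) → (21, 4)
step 6: apply (+4, +2) → (25, 6)
step 7: apply (+3, -3) → (28, 3)

(28, 3)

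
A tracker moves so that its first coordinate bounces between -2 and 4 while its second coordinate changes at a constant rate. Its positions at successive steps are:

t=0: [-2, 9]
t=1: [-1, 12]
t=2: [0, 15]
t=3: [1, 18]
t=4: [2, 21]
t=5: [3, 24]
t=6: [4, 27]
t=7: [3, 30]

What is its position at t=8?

The first coordinate reflects between -2 and 4, moving 1 per step.
  step 8: 3 → 2
The second coordinate changes by +3 each step: at step 8 it is 33.

[2, 33]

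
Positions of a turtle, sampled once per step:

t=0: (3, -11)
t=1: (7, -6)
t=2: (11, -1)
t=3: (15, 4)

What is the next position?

(19, 9)

Constant displacement of (+4, +5) per step.
step 4: (15, 4) + (+4, +5) → (19, 9)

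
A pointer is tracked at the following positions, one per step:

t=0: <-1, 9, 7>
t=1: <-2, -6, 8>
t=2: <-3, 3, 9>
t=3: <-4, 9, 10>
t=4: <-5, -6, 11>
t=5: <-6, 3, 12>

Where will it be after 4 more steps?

First: linear, -1 per step → -10 at step 9.
Second: cycles through 9, -6, 3 every 3 steps. Step 9 lands at position 0 of the cycle → 9.
Third: linear, +1 per step → 16 at step 9.

<-10, 9, 16>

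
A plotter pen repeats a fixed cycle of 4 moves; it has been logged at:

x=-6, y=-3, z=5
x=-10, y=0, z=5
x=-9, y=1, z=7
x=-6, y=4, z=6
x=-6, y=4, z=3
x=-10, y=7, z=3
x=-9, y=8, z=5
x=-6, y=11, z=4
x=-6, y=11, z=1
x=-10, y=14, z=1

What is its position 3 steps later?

Differencing gives (-4,+3,+0), (+1,+1,+2), (+3,+3,-1), (+0,+0,-3), (-4,+3,+0), (+1,+1,+2), (+3,+3,-1), (+0,+0,-3), (-4,+3,+0). This is the pattern (-4,+3,+0), (+1,+1,+2), (+3,+3,-1), (+0,+0,-3) repeated.
step 10: apply (+1,+1,+2) → x=-9, y=15, z=3
step 11: apply (+3,+3,-1) → x=-6, y=18, z=2
step 12: apply (+0,+0,-3) → x=-6, y=18, z=-1

x=-6, y=18, z=-1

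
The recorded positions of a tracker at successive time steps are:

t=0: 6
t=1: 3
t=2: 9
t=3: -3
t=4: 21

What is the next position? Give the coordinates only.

-27

Step-to-step displacements: -3, +6, -12, +24; each is -2× the previous.
step 5: 21 − 48 → -27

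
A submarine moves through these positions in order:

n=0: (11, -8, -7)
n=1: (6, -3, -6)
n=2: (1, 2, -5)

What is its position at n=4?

(-9, 12, -3)

Constant displacement of (-5, +5, +1) per step.
step 3: (1, 2, -5) + (-5, +5, +1) → (-4, 7, -4)
step 4: (-4, 7, -4) + (-5, +5, +1) → (-9, 12, -3)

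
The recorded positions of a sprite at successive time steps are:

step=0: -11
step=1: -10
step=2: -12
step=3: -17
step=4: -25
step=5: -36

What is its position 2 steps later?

Successive displacements: +1, -2, -5, -8, -11 — each changes by -3.
step 6: -36 − 14 → -50
step 7: -50 − 17 → -67

-67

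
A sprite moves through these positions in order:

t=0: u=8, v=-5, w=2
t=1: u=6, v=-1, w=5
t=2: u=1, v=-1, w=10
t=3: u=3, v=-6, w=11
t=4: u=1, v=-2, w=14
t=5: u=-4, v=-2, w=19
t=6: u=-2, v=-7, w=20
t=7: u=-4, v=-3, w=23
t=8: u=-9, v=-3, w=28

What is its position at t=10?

u=-9, v=-4, w=32

Step-to-step displacements: (-2, +4, +3), (-5, +0, +5), (+2, -5, +1), (-2, +4, +3), (-5, +0, +5), (+2, -5, +1), (-2, +4, +3), (-5, +0, +5) — a repeating cycle of length 3.
step 9: apply (+2, -5, +1) → u=-7, v=-8, w=29
step 10: apply (-2, +4, +3) → u=-9, v=-4, w=32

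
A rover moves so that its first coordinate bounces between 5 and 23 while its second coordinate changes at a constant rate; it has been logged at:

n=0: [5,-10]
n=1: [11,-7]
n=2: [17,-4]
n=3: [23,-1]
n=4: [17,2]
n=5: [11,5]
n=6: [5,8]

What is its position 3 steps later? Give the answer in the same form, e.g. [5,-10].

The first coordinate travels 6 per step and bounces off the walls at 5 and 23.
  step 7: 5 → 11
  step 8: 11 → 17
  step 9: 17 → 23
The second coordinate changes by +3 each step: at step 9 it is 17.

[23,17]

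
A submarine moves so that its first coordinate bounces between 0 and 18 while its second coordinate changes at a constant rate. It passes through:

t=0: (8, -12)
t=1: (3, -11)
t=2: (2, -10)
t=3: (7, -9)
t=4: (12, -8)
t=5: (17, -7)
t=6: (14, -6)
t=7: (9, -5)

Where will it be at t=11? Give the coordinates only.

(11, -1)

The first coordinate reflects between 0 and 18, moving 5 per step.
  step 8: 9 → 4
  step 9: 4 → 1
  step 10: 1 → 6
  step 11: 6 → 11
The second coordinate changes by +1 each step: at step 11 it is -1.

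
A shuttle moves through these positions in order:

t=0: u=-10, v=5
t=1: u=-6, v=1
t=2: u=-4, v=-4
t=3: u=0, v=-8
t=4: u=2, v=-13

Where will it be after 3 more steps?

The moves between consecutive positions are (+4, -4), (+2, -5), (+4, -4), (+2, -5); they repeat the 2-cycle [(+4, -4), (+2, -5)].
step 5: apply (+4, -4) → u=6, v=-17
step 6: apply (+2, -5) → u=8, v=-22
step 7: apply (+4, -4) → u=12, v=-26

u=12, v=-26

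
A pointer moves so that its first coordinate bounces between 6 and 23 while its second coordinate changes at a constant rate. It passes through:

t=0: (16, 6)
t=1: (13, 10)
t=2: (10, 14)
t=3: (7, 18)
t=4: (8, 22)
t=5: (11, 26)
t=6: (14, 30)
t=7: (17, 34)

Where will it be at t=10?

(20, 46)

The first coordinate reflects between 6 and 23, moving 3 per step.
  step 8: 17 → 20
  step 9: 20 → 23
  step 10: 23 → 20
The second coordinate changes by +4 each step: at step 10 it is 46.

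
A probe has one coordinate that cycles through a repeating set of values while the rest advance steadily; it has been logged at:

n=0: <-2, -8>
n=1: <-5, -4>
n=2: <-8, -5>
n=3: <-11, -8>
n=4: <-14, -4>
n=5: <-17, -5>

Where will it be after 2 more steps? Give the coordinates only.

<-23, -4>

First: linear, -3 per step → -23 at step 7.
Second: cycles through -8, -4, -5 every 3 steps. Step 7 lands at position 1 of the cycle → -4.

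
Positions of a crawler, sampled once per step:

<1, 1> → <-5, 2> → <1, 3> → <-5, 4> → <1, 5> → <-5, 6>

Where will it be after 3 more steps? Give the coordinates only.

The first coordinate repeats the cycle [1, -5] with period 2; step 8 mod 2 = 0, giving 1.
The second coordinate changes by +1 each step, so at step 8 it is 1 + 8·(1) = 9.

<1, 9>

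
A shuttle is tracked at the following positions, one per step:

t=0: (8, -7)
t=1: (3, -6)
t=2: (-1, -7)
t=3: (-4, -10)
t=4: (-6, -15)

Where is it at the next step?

First differences are (-5, +1), (-4, -1), (-3, -3), (-2, -5); their common second difference is (+1, -2) (constant acceleration).
step 5: (-6, -15) + (-1, -7) → (-7, -22)

(-7, -22)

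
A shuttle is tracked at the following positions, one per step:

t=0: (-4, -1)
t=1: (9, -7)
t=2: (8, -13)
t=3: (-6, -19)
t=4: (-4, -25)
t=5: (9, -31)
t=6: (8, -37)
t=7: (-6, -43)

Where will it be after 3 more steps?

(8, -61)

The first coordinate repeats the cycle [-4, 9, 8, -6] with period 4; step 10 mod 4 = 2, giving 8.
The second coordinate changes by -6 each step, so at step 10 it is -1 + 10·(-6) = -61.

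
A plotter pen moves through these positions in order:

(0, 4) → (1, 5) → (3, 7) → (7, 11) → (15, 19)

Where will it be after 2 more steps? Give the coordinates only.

(63, 67)

The jumps are (+1, +1), (+2, +2), (+4, +4), (+8, +8) — a geometric progression with ratio 2.
step 5: (15, 19) + (+16, +16) → (31, 35)
step 6: (31, 35) + (+32, +32) → (63, 67)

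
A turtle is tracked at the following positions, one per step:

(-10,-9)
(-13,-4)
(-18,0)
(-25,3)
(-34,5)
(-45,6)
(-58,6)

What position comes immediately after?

Successive displacements: (-3,+5), (-5,+4), (-7,+3), (-9,+2), (-11,+1), (-13,+0) — each changes by (-2,-1).
step 7: (-58,6) + (-15,-1) → (-73,5)

(-73,5)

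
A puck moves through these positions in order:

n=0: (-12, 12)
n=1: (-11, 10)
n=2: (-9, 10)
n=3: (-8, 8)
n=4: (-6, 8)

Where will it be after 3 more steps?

(-2, 4)

Differencing gives (+1, -2), (+2, +0), (+1, -2), (+2, +0). This is the pattern (+1, -2), (+2, +0) repeated.
step 5: apply (+1, -2) → (-5, 6)
step 6: apply (+2, +0) → (-3, 6)
step 7: apply (+1, -2) → (-2, 4)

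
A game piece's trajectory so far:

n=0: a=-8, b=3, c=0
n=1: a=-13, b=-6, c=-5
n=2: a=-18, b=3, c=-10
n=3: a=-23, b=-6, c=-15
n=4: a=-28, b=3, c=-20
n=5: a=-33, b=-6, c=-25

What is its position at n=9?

A: linear, -5 per step → -53 at step 9.
B: cycles through 3, -6 every 2 steps. Step 9 lands at position 1 of the cycle → -6.
C: linear, -5 per step → -45 at step 9.

a=-53, b=-6, c=-45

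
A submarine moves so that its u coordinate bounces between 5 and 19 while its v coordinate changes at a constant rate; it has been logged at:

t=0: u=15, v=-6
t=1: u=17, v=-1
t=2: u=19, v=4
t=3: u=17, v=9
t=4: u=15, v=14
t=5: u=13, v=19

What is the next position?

The u coordinate reflects between 5 and 19, moving 2 per step.
  step 6: 13 → 11
The v coordinate changes by +5 each step: at step 6 it is 24.

u=11, v=24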